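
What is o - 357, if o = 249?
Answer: -108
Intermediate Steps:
o - 357 = 249 - 357 = -108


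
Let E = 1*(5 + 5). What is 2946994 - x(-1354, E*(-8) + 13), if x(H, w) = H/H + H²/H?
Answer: 2948347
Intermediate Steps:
E = 10 (E = 1*10 = 10)
x(H, w) = 1 + H
2946994 - x(-1354, E*(-8) + 13) = 2946994 - (1 - 1354) = 2946994 - 1*(-1353) = 2946994 + 1353 = 2948347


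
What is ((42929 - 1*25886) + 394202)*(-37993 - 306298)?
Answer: -141587952295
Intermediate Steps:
((42929 - 1*25886) + 394202)*(-37993 - 306298) = ((42929 - 25886) + 394202)*(-344291) = (17043 + 394202)*(-344291) = 411245*(-344291) = -141587952295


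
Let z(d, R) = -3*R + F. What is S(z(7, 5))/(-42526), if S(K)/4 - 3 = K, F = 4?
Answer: 16/21263 ≈ 0.00075248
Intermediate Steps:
z(d, R) = 4 - 3*R (z(d, R) = -3*R + 4 = 4 - 3*R)
S(K) = 12 + 4*K
S(z(7, 5))/(-42526) = (12 + 4*(4 - 3*5))/(-42526) = (12 + 4*(4 - 15))*(-1/42526) = (12 + 4*(-11))*(-1/42526) = (12 - 44)*(-1/42526) = -32*(-1/42526) = 16/21263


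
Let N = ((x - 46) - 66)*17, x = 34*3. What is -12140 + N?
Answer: -12310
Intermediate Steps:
x = 102
N = -170 (N = ((102 - 46) - 66)*17 = (56 - 66)*17 = -10*17 = -170)
-12140 + N = -12140 - 170 = -12310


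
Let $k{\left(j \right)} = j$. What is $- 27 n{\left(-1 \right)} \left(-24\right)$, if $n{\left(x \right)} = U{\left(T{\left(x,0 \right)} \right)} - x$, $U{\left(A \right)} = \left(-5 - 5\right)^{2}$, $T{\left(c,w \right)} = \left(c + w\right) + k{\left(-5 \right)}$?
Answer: $65448$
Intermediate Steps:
$T{\left(c,w \right)} = -5 + c + w$ ($T{\left(c,w \right)} = \left(c + w\right) - 5 = -5 + c + w$)
$U{\left(A \right)} = 100$ ($U{\left(A \right)} = \left(-10\right)^{2} = 100$)
$n{\left(x \right)} = 100 - x$
$- 27 n{\left(-1 \right)} \left(-24\right) = - 27 \left(100 - -1\right) \left(-24\right) = - 27 \left(100 + 1\right) \left(-24\right) = \left(-27\right) 101 \left(-24\right) = \left(-2727\right) \left(-24\right) = 65448$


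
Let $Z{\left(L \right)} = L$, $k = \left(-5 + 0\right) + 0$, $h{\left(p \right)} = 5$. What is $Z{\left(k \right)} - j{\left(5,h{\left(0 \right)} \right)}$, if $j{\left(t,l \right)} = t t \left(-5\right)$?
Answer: $120$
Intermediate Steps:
$j{\left(t,l \right)} = - 5 t^{2}$ ($j{\left(t,l \right)} = t^{2} \left(-5\right) = - 5 t^{2}$)
$k = -5$ ($k = -5 + 0 = -5$)
$Z{\left(k \right)} - j{\left(5,h{\left(0 \right)} \right)} = -5 - - 5 \cdot 5^{2} = -5 - \left(-5\right) 25 = -5 - -125 = -5 + 125 = 120$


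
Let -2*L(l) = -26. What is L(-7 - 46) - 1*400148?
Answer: -400135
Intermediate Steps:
L(l) = 13 (L(l) = -½*(-26) = 13)
L(-7 - 46) - 1*400148 = 13 - 1*400148 = 13 - 400148 = -400135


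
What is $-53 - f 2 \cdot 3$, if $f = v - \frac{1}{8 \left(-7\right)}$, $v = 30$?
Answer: $- \frac{6527}{28} \approx -233.11$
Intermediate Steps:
$f = \frac{1681}{56}$ ($f = 30 - \frac{1}{8 \left(-7\right)} = 30 - \frac{1}{-56} = 30 - - \frac{1}{56} = 30 + \frac{1}{56} = \frac{1681}{56} \approx 30.018$)
$-53 - f 2 \cdot 3 = -53 - \frac{1681 \cdot 2 \cdot 3}{56} = -53 - \frac{1681}{56} \cdot 6 = -53 - \frac{5043}{28} = - \frac{6527}{28}$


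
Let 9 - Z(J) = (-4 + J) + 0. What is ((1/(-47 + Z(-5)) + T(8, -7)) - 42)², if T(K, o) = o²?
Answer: 40804/841 ≈ 48.518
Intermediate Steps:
Z(J) = 13 - J (Z(J) = 9 - ((-4 + J) + 0) = 9 - (-4 + J) = 9 + (4 - J) = 13 - J)
((1/(-47 + Z(-5)) + T(8, -7)) - 42)² = ((1/(-47 + (13 - 1*(-5))) + (-7)²) - 42)² = ((1/(-47 + (13 + 5)) + 49) - 42)² = ((1/(-47 + 18) + 49) - 42)² = ((1/(-29) + 49) - 42)² = ((-1/29 + 49) - 42)² = (1420/29 - 42)² = (202/29)² = 40804/841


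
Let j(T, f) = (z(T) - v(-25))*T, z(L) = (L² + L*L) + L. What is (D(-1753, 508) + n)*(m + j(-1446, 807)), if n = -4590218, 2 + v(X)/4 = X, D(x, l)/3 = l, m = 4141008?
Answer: 27719627366009304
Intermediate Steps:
D(x, l) = 3*l
z(L) = L + 2*L² (z(L) = (L² + L²) + L = 2*L² + L = L + 2*L²)
v(X) = -8 + 4*X
j(T, f) = T*(108 + T*(1 + 2*T)) (j(T, f) = (T*(1 + 2*T) - (-8 + 4*(-25)))*T = (T*(1 + 2*T) - (-8 - 100))*T = (T*(1 + 2*T) - 1*(-108))*T = (T*(1 + 2*T) + 108)*T = (108 + T*(1 + 2*T))*T = T*(108 + T*(1 + 2*T)))
(D(-1753, 508) + n)*(m + j(-1446, 807)) = (3*508 - 4590218)*(4141008 - 1446*(108 - 1446*(1 + 2*(-1446)))) = (1524 - 4590218)*(4141008 - 1446*(108 - 1446*(1 - 2892))) = -4588694*(4141008 - 1446*(108 - 1446*(-2891))) = -4588694*(4141008 - 1446*(108 + 4180386)) = -4588694*(4141008 - 1446*4180494) = -4588694*(4141008 - 6044994324) = -4588694*(-6040853316) = 27719627366009304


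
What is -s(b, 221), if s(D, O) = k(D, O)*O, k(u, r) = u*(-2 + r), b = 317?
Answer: -15342483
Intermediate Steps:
s(D, O) = D*O*(-2 + O) (s(D, O) = (D*(-2 + O))*O = D*O*(-2 + O))
-s(b, 221) = -317*221*(-2 + 221) = -317*221*219 = -1*15342483 = -15342483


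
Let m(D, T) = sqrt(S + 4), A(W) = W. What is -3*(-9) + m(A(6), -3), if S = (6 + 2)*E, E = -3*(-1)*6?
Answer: 27 + 2*sqrt(37) ≈ 39.166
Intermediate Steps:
E = 18 (E = 3*6 = 18)
S = 144 (S = (6 + 2)*18 = 8*18 = 144)
m(D, T) = 2*sqrt(37) (m(D, T) = sqrt(144 + 4) = sqrt(148) = 2*sqrt(37))
-3*(-9) + m(A(6), -3) = -3*(-9) + 2*sqrt(37) = 27 + 2*sqrt(37)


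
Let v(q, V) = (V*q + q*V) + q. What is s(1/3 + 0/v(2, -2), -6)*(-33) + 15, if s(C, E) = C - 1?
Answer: 37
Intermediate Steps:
v(q, V) = q + 2*V*q (v(q, V) = (V*q + V*q) + q = 2*V*q + q = q + 2*V*q)
s(C, E) = -1 + C
s(1/3 + 0/v(2, -2), -6)*(-33) + 15 = (-1 + (1/3 + 0/((2*(1 + 2*(-2))))))*(-33) + 15 = (-1 + (1*(⅓) + 0/((2*(1 - 4)))))*(-33) + 15 = (-1 + (⅓ + 0/((2*(-3)))))*(-33) + 15 = (-1 + (⅓ + 0/(-6)))*(-33) + 15 = (-1 + (⅓ + 0*(-⅙)))*(-33) + 15 = (-1 + (⅓ + 0))*(-33) + 15 = (-1 + ⅓)*(-33) + 15 = -⅔*(-33) + 15 = 22 + 15 = 37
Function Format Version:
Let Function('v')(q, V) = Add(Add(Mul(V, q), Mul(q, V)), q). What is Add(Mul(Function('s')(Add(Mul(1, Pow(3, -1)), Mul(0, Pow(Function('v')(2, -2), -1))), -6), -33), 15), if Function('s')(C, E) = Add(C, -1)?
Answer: 37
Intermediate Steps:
Function('v')(q, V) = Add(q, Mul(2, V, q)) (Function('v')(q, V) = Add(Add(Mul(V, q), Mul(V, q)), q) = Add(Mul(2, V, q), q) = Add(q, Mul(2, V, q)))
Function('s')(C, E) = Add(-1, C)
Add(Mul(Function('s')(Add(Mul(1, Pow(3, -1)), Mul(0, Pow(Function('v')(2, -2), -1))), -6), -33), 15) = Add(Mul(Add(-1, Add(Mul(1, Pow(3, -1)), Mul(0, Pow(Mul(2, Add(1, Mul(2, -2))), -1)))), -33), 15) = Add(Mul(Add(-1, Add(Mul(1, Rational(1, 3)), Mul(0, Pow(Mul(2, Add(1, -4)), -1)))), -33), 15) = Add(Mul(Add(-1, Add(Rational(1, 3), Mul(0, Pow(Mul(2, -3), -1)))), -33), 15) = Add(Mul(Add(-1, Add(Rational(1, 3), Mul(0, Pow(-6, -1)))), -33), 15) = Add(Mul(Add(-1, Add(Rational(1, 3), Mul(0, Rational(-1, 6)))), -33), 15) = Add(Mul(Add(-1, Add(Rational(1, 3), 0)), -33), 15) = Add(Mul(Add(-1, Rational(1, 3)), -33), 15) = Add(Mul(Rational(-2, 3), -33), 15) = Add(22, 15) = 37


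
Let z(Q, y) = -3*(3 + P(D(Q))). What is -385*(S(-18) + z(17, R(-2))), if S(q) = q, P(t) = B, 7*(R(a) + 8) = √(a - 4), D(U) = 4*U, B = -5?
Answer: 4620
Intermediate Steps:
R(a) = -8 + √(-4 + a)/7 (R(a) = -8 + √(a - 4)/7 = -8 + √(-4 + a)/7)
P(t) = -5
z(Q, y) = 6 (z(Q, y) = -3*(3 - 5) = -3*(-2) = 6)
-385*(S(-18) + z(17, R(-2))) = -385*(-18 + 6) = -385*(-12) = 4620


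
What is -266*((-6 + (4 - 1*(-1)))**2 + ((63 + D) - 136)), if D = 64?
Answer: 2128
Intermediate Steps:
-266*((-6 + (4 - 1*(-1)))**2 + ((63 + D) - 136)) = -266*((-6 + (4 - 1*(-1)))**2 + ((63 + 64) - 136)) = -266*((-6 + (4 + 1))**2 + (127 - 136)) = -266*((-6 + 5)**2 - 9) = -266*((-1)**2 - 9) = -266*(1 - 9) = -266*(-8) = 2128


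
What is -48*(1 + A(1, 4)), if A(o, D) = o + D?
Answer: -288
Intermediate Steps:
A(o, D) = D + o
-48*(1 + A(1, 4)) = -48*(1 + (4 + 1)) = -48*(1 + 5) = -48*6 = -288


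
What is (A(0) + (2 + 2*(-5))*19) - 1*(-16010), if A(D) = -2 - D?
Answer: 15856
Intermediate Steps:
(A(0) + (2 + 2*(-5))*19) - 1*(-16010) = ((-2 - 1*0) + (2 + 2*(-5))*19) - 1*(-16010) = ((-2 + 0) + (2 - 10)*19) + 16010 = (-2 - 8*19) + 16010 = (-2 - 152) + 16010 = -154 + 16010 = 15856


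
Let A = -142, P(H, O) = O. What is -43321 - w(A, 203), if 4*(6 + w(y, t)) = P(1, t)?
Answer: -173463/4 ≈ -43366.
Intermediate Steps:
w(y, t) = -6 + t/4
-43321 - w(A, 203) = -43321 - (-6 + (1/4)*203) = -43321 - (-6 + 203/4) = -43321 - 1*179/4 = -43321 - 179/4 = -173463/4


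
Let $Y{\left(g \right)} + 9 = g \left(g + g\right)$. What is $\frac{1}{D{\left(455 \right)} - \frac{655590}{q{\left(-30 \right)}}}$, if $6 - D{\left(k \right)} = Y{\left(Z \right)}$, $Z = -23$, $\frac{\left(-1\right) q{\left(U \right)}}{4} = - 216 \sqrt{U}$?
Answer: $- \frac{129765888}{137733589229} - \frac{3146832 i \sqrt{30}}{137733589229} \approx -0.00094215 - 0.00012514 i$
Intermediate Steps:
$q{\left(U \right)} = 864 \sqrt{U}$ ($q{\left(U \right)} = - 4 \left(- 216 \sqrt{U}\right) = 864 \sqrt{U}$)
$Y{\left(g \right)} = -9 + 2 g^{2}$ ($Y{\left(g \right)} = -9 + g \left(g + g\right) = -9 + g 2 g = -9 + 2 g^{2}$)
$D{\left(k \right)} = -1043$ ($D{\left(k \right)} = 6 - \left(-9 + 2 \left(-23\right)^{2}\right) = 6 - \left(-9 + 2 \cdot 529\right) = 6 - \left(-9 + 1058\right) = 6 - 1049 = -1043$)
$\frac{1}{D{\left(455 \right)} - \frac{655590}{q{\left(-30 \right)}}} = \frac{1}{-1043 - \frac{655590}{864 \sqrt{-30}}} = \frac{1}{-1043 - \frac{655590}{864 i \sqrt{30}}} = \frac{1}{-1043 - 655590 \left(- \frac{i \sqrt{30}}{25920}\right)} = \frac{1}{-1043 + \frac{21853 i \sqrt{30}}{864}}$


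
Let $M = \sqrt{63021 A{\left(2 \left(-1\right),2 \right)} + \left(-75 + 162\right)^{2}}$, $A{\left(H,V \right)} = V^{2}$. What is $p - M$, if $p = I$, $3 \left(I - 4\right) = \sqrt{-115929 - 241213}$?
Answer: $4 - \sqrt{259653} + \frac{i \sqrt{357142}}{3} \approx -505.56 + 199.2 i$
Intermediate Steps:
$I = 4 + \frac{i \sqrt{357142}}{3}$ ($I = 4 + \frac{\sqrt{-115929 - 241213}}{3} = 4 + \frac{\sqrt{-357142}}{3} = 4 + \frac{i \sqrt{357142}}{3} \approx 4.0 + 199.2 i$)
$p = 4 + \frac{i \sqrt{357142}}{3} \approx 4.0 + 199.2 i$
$M = \sqrt{259653}$ ($M = \sqrt{63021 \cdot 2^{2} + \left(-75 + 162\right)^{2}} = \sqrt{63021 \cdot 4 + 87^{2}} = \sqrt{252084 + 7569} = \sqrt{259653} \approx 509.56$)
$p - M = \left(4 + \frac{i \sqrt{357142}}{3}\right) - \sqrt{259653} = 4 - \sqrt{259653} + \frac{i \sqrt{357142}}{3}$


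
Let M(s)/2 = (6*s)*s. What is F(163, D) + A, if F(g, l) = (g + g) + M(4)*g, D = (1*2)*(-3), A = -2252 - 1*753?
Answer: 28617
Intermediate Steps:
A = -3005 (A = -2252 - 753 = -3005)
D = -6 (D = 2*(-3) = -6)
M(s) = 12*s**2 (M(s) = 2*((6*s)*s) = 2*(6*s**2) = 12*s**2)
F(g, l) = 194*g (F(g, l) = (g + g) + (12*4**2)*g = 2*g + (12*16)*g = 2*g + 192*g = 194*g)
F(163, D) + A = 194*163 - 3005 = 31622 - 3005 = 28617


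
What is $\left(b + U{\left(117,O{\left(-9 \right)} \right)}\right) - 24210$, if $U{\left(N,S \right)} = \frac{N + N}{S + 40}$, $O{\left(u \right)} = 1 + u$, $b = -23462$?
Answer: $- \frac{762635}{16} \approx -47665.0$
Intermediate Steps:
$U{\left(N,S \right)} = \frac{2 N}{40 + S}$
$\left(b + U{\left(117,O{\left(-9 \right)} \right)}\right) - 24210 = \left(-23462 + 2 \cdot 117 \frac{1}{40 + \left(1 - 9\right)}\right) - 24210 = \left(-23462 + 2 \cdot 117 \frac{1}{40 - 8}\right) - 24210 = \left(-23462 + 2 \cdot 117 \cdot \frac{1}{32}\right) - 24210 = \left(-23462 + \frac{117}{16}\right) - 24210 = - \frac{375275}{16} - 24210 = - \frac{762635}{16}$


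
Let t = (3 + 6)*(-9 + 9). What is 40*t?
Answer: 0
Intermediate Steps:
t = 0 (t = 9*0 = 0)
40*t = 40*0 = 0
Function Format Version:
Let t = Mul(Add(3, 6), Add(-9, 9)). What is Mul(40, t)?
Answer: 0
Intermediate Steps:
t = 0 (t = Mul(9, 0) = 0)
Mul(40, t) = Mul(40, 0) = 0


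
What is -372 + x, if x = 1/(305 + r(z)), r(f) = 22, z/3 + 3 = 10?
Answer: -121643/327 ≈ -372.00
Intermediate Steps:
z = 21 (z = -9 + 3*10 = -9 + 30 = 21)
x = 1/327 (x = 1/(305 + 22) = 1/327 ≈ 0.0030581)
-372 + x = -372 + 1/327 = -121643/327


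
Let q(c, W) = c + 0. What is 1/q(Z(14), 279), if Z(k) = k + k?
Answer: 1/28 ≈ 0.035714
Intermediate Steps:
Z(k) = 2*k
q(c, W) = c
1/q(Z(14), 279) = 1/(2*14) = 1/28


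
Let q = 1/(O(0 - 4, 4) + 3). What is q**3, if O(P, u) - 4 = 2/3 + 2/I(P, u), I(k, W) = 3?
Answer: 27/15625 ≈ 0.0017280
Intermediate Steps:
O(P, u) = 16/3 (O(P, u) = 4 + (2/3 + 2/3) = 4 + 4/3 = 16/3)
q = 3/25 (q = 1/(16/3 + 3) = 1/(25/3) = 3/25 ≈ 0.12000)
q**3 = (3/25)**3 = 27/15625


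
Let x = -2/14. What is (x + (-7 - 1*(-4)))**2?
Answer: 484/49 ≈ 9.8775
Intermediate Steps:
x = -1/7 (x = -2*1/14 = -1/7 ≈ -0.14286)
(x + (-7 - 1*(-4)))**2 = (-1/7 + (-7 - 1*(-4)))**2 = (-1/7 + (-7 + 4))**2 = (-1/7 - 3)**2 = (-22/7)**2 = 484/49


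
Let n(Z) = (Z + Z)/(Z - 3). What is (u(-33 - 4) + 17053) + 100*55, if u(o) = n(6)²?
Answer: 22569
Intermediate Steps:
n(Z) = 2*Z/(-3 + Z) (n(Z) = (2*Z)/(-3 + Z) = 2*Z/(-3 + Z))
u(o) = 16 (u(o) = (2*6/(-3 + 6))² = (2*6/3)² = (2*6*(⅓))² = 4² = 16)
(u(-33 - 4) + 17053) + 100*55 = (16 + 17053) + 100*55 = 17069 + 5500 = 22569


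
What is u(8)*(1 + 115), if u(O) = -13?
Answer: -1508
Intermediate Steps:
u(8)*(1 + 115) = -13*(1 + 115) = -13*116 = -1508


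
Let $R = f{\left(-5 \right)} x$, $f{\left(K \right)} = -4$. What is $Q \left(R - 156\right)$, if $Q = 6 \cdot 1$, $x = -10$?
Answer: $-696$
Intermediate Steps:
$R = 40$ ($R = \left(-4\right) \left(-10\right) = 40$)
$Q = 6$
$Q \left(R - 156\right) = 6 \left(40 - 156\right) = 6 \left(-116\right) = -696$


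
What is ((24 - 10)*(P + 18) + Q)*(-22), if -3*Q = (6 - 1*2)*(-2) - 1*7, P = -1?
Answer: -5346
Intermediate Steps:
Q = 5 (Q = -((6 - 1*2)*(-2) - 1*7)/3 = -((6 - 2)*(-2) - 7)/3 = -(4*(-2) - 7)/3 = -(-8 - 7)/3 = -⅓*(-15) = 5)
((24 - 10)*(P + 18) + Q)*(-22) = ((24 - 10)*(-1 + 18) + 5)*(-22) = (14*17 + 5)*(-22) = (238 + 5)*(-22) = 243*(-22) = -5346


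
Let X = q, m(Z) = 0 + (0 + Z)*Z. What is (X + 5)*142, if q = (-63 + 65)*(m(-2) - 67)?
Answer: -17182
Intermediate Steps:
m(Z) = Z² (m(Z) = 0 + Z*Z = 0 + Z² = Z²)
q = -126 (q = (-63 + 65)*((-2)² - 67) = 2*(4 - 67) = 2*(-63) = -126)
X = -126
(X + 5)*142 = (-126 + 5)*142 = -121*142 = -17182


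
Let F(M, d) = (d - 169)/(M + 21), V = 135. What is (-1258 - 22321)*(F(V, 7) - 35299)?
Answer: 21640829779/26 ≈ 8.3234e+8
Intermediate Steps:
F(M, d) = (-169 + d)/(21 + M)
(-1258 - 22321)*(F(V, 7) - 35299) = (-1258 - 22321)*((-169 + 7)/(21 + 135) - 35299) = -23579*(-162/156 - 35299) = -23579*((1/156)*(-162) - 35299) = -23579*(-27/26 - 35299) = -23579*(-917801/26) = 21640829779/26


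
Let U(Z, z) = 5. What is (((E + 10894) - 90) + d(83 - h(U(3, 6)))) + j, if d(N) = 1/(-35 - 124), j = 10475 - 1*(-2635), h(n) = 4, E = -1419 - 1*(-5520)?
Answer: 4454384/159 ≈ 28015.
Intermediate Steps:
E = 4101 (E = -1419 + 5520 = 4101)
j = 13110 (j = 10475 + 2635 = 13110)
d(N) = -1/159 (d(N) = 1/(-159) = -1/159)
(((E + 10894) - 90) + d(83 - h(U(3, 6)))) + j = (((4101 + 10894) - 90) - 1/159) + 13110 = ((14995 - 90) - 1/159) + 13110 = (14905 - 1/159) + 13110 = 2369894/159 + 13110 = 4454384/159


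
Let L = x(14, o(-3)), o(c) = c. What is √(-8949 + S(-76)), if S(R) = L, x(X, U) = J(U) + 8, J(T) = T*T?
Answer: 2*I*√2233 ≈ 94.509*I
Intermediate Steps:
J(T) = T²
x(X, U) = 8 + U² (x(X, U) = U² + 8 = 8 + U²)
L = 17 (L = 8 + (-3)² = 8 + 9 = 17)
S(R) = 17
√(-8949 + S(-76)) = √(-8949 + 17) = √(-8932) = 2*I*√2233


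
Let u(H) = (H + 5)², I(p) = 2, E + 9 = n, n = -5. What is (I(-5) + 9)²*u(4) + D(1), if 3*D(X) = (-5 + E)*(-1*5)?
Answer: 29498/3 ≈ 9832.7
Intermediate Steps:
E = -14 (E = -9 - 5 = -14)
u(H) = (5 + H)²
D(X) = 95/3 (D(X) = ((-5 - 14)*(-1*5))/3 = (-19*(-5))/3 = (⅓)*95 = 95/3)
(I(-5) + 9)²*u(4) + D(1) = (2 + 9)²*(5 + 4)² + 95/3 = 11²*9² + 95/3 = 121*81 + 95/3 = 9801 + 95/3 = 29498/3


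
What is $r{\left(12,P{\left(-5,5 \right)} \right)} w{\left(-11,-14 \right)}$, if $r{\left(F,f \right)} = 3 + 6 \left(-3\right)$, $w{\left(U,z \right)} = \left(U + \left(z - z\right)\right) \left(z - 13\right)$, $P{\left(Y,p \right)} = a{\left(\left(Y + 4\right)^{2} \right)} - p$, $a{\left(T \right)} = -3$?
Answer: $-4455$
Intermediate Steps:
$P{\left(Y,p \right)} = -3 - p$
$w{\left(U,z \right)} = U \left(-13 + z\right)$ ($w{\left(U,z \right)} = \left(U + 0\right) \left(-13 + z\right) = U \left(-13 + z\right)$)
$r{\left(F,f \right)} = -15$ ($r{\left(F,f \right)} = 3 - 18 = -15$)
$r{\left(12,P{\left(-5,5 \right)} \right)} w{\left(-11,-14 \right)} = - 15 \left(- 11 \left(-13 - 14\right)\right) = - 15 \left(\left(-11\right) \left(-27\right)\right) = \left(-15\right) 297 = -4455$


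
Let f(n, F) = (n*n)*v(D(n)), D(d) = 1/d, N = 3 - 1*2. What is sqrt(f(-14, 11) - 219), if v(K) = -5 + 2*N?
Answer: I*sqrt(807) ≈ 28.408*I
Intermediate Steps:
N = 1 (N = 3 - 2 = 1)
D(d) = 1/d
v(K) = -3 (v(K) = -5 + 2*1 = -5 + 2 = -3)
f(n, F) = -3*n**2 (f(n, F) = (n*n)*(-3) = n**2*(-3) = -3*n**2)
sqrt(f(-14, 11) - 219) = sqrt(-3*(-14)**2 - 219) = sqrt(-3*196 - 219) = sqrt(-588 - 219) = sqrt(-807) = I*sqrt(807)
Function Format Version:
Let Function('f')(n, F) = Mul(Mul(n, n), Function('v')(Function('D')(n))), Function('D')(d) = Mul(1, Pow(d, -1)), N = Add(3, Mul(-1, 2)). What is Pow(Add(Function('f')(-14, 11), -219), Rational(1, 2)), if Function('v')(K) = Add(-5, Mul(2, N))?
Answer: Mul(I, Pow(807, Rational(1, 2))) ≈ Mul(28.408, I)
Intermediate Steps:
N = 1 (N = Add(3, -2) = 1)
Function('D')(d) = Pow(d, -1)
Function('v')(K) = -3 (Function('v')(K) = Add(-5, Mul(2, 1)) = Add(-5, 2) = -3)
Function('f')(n, F) = Mul(-3, Pow(n, 2)) (Function('f')(n, F) = Mul(Mul(n, n), -3) = Mul(Pow(n, 2), -3) = Mul(-3, Pow(n, 2)))
Pow(Add(Function('f')(-14, 11), -219), Rational(1, 2)) = Pow(Add(Mul(-3, Pow(-14, 2)), -219), Rational(1, 2)) = Pow(Add(Mul(-3, 196), -219), Rational(1, 2)) = Pow(Add(-588, -219), Rational(1, 2)) = Pow(-807, Rational(1, 2)) = Mul(I, Pow(807, Rational(1, 2)))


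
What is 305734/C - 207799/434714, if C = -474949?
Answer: -231600777327/206466979586 ≈ -1.1217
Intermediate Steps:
305734/C - 207799/434714 = 305734/(-474949) - 207799/434714 = 305734*(-1/474949) - 207799*1/434714 = -305734/474949 - 207799/434714 = -231600777327/206466979586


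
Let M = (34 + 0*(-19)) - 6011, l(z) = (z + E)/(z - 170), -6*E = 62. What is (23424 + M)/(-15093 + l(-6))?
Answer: -9212016/7969055 ≈ -1.1560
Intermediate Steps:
E = -31/3 (E = -1/6*62 = -31/3 ≈ -10.333)
l(z) = (-31/3 + z)/(-170 + z) (l(z) = (z - 31/3)/(z - 170) = (-31/3 + z)/(-170 + z))
M = -5977 (M = (34 + 0) - 6011 = 34 - 6011 = -5977)
(23424 + M)/(-15093 + l(-6)) = (23424 - 5977)/(-15093 + (-31/3 - 6)/(-170 - 6)) = 17447/(-15093 - 49/3/(-176)) = 17447/(-15093 - 1/176*(-49/3)) = 17447/(-15093 + 49/528) = 17447/(-7969055/528) = 17447*(-528/7969055) = -9212016/7969055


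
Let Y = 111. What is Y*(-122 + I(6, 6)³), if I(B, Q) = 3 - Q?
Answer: -16539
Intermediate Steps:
Y*(-122 + I(6, 6)³) = 111*(-122 + (3 - 1*6)³) = 111*(-122 + (3 - 6)³) = 111*(-122 + (-3)³) = 111*(-122 - 27) = 111*(-149) = -16539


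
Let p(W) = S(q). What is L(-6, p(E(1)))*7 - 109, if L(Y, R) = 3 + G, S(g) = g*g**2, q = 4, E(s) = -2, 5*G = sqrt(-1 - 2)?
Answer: -88 + 7*I*sqrt(3)/5 ≈ -88.0 + 2.4249*I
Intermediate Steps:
G = I*sqrt(3)/5 (G = sqrt(-1 - 2)/5 = sqrt(-3)/5 = (I*sqrt(3))/5 = I*sqrt(3)/5 ≈ 0.34641*I)
S(g) = g**3
p(W) = 64 (p(W) = 4**3 = 64)
L(Y, R) = 3 + I*sqrt(3)/5
L(-6, p(E(1)))*7 - 109 = (3 + I*sqrt(3)/5)*7 - 109 = (21 + 7*I*sqrt(3)/5) - 109 = -88 + 7*I*sqrt(3)/5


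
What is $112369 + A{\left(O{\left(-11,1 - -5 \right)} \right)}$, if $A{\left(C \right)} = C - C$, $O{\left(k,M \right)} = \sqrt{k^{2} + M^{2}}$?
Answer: $112369$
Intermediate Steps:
$O{\left(k,M \right)} = \sqrt{M^{2} + k^{2}}$
$A{\left(C \right)} = 0$
$112369 + A{\left(O{\left(-11,1 - -5 \right)} \right)} = 112369 + 0 = 112369$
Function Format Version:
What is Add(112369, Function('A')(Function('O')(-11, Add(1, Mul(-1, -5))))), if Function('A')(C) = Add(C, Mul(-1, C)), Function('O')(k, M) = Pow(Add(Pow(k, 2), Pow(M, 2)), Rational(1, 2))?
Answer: 112369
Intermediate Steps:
Function('O')(k, M) = Pow(Add(Pow(M, 2), Pow(k, 2)), Rational(1, 2))
Function('A')(C) = 0
Add(112369, Function('A')(Function('O')(-11, Add(1, Mul(-1, -5))))) = Add(112369, 0) = 112369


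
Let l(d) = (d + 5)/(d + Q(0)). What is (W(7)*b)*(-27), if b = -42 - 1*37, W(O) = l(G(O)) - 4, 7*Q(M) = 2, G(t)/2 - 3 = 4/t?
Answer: -262359/52 ≈ -5045.4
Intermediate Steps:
G(t) = 6 + 8/t (G(t) = 6 + 2*(4/t) = 6 + 8/t)
Q(M) = 2/7 (Q(M) = (⅐)*2 = 2/7)
l(d) = (5 + d)/(2/7 + d) (l(d) = (d + 5)/(d + 2/7) = (5 + d)/(2/7 + d))
W(O) = -4 + 7*(11 + 8/O)/(44 + 56/O) (W(O) = 7*(5 + (6 + 8/O))/(2 + 7*(6 + 8/O)) - 4 = 7*(11 + 8/O)/(2 + (42 + 56/O)) - 4 = 7*(11 + 8/O)/(44 + 56/O) - 4 = -4 + 7*(11 + 8/O)/(44 + 56/O))
b = -79 (b = -42 - 37 = -79)
(W(7)*b)*(-27) = ((3*(-56 - 33*7)/(4*(14 + 11*7)))*(-79))*(-27) = ((3*(-56 - 231)/(4*(14 + 77)))*(-79))*(-27) = (((¾)*(-287)/91)*(-79))*(-27) = (((¾)*(1/91)*(-287))*(-79))*(-27) = -123/52*(-79)*(-27) = (9717/52)*(-27) = -262359/52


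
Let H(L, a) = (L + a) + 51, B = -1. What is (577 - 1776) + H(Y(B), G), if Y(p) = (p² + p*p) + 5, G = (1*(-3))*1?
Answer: -1144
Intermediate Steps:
G = -3 (G = -3*1 = -3)
Y(p) = 5 + 2*p² (Y(p) = (p² + p²) + 5 = 2*p² + 5 = 5 + 2*p²)
H(L, a) = 51 + L + a
(577 - 1776) + H(Y(B), G) = (577 - 1776) + (51 + (5 + 2*(-1)²) - 3) = -1199 + (51 + (5 + 2*1) - 3) = -1199 + (51 + (5 + 2) - 3) = -1199 + (51 + 7 - 3) = -1199 + 55 = -1144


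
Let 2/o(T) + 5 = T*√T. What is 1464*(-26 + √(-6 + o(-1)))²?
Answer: 1464*(338 - √13*√(-83 + I))²/169 ≈ 9.7916e+5 - 1.9225e+5*I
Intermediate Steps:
o(T) = 2/(-5 + T^(3/2)) (o(T) = 2/(-5 + T*√T) = 2/(-5 + T^(3/2)))
1464*(-26 + √(-6 + o(-1)))² = 1464*(-26 + √(-6 + 2/(-5 + (-1)^(3/2))))² = 1464*(-26 + √(-6 + 2/(-5 - I)))² = 1464*(-26 + √(-6 + 2*((-5 + I)/26)))² = 1464*(-26 + √(-6 + (-5 + I)/13))²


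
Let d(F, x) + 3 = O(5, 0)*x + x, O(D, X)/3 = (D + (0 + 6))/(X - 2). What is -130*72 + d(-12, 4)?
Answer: -9425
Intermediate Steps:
O(D, X) = 3*(6 + D)/(-2 + X) (O(D, X) = 3*((D + (0 + 6))/(X - 2)) = 3*((D + 6)/(-2 + X)) = 3*((6 + D)/(-2 + X)) = 3*(6 + D)/(-2 + X))
d(F, x) = -3 - 31*x/2 (d(F, x) = -3 + ((3*(6 + 5)/(-2 + 0))*x + x) = -3 + ((3*11/(-2))*x + x) = -3 + ((3*(-½)*11)*x + x) = -3 + (-33*x/2 + x) = -3 - 31*x/2)
-130*72 + d(-12, 4) = -130*72 + (-3 - 31/2*4) = -9360 + (-3 - 62) = -9360 - 65 = -9425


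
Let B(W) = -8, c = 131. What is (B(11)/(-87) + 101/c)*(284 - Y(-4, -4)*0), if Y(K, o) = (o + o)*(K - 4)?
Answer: 2793140/11397 ≈ 245.08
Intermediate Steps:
Y(K, o) = 2*o*(-4 + K) (Y(K, o) = (2*o)*(-4 + K) = 2*o*(-4 + K))
(B(11)/(-87) + 101/c)*(284 - Y(-4, -4)*0) = (-8/(-87) + 101/131)*(284 - 2*(-4)*(-4 - 4)*0) = (-8*(-1/87) + 101*(1/131))*(284 - 2*(-4)*(-8)*0) = (8/87 + 101/131)*(284 - 1*64*0) = 9835*(284 - 64*0)/11397 = 9835*(284 + 0)/11397 = (9835/11397)*284 = 2793140/11397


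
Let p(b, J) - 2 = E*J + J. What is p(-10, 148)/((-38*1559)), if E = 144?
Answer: -10731/29621 ≈ -0.36228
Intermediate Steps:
p(b, J) = 2 + 145*J (p(b, J) = 2 + (144*J + J) = 2 + 145*J)
p(-10, 148)/((-38*1559)) = (2 + 145*148)/((-38*1559)) = (2 + 21460)/(-59242) = 21462*(-1/59242) = -10731/29621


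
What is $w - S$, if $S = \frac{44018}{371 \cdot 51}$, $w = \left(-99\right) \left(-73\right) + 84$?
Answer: $\frac{138287413}{18921} \approx 7308.7$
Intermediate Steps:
$w = 7311$ ($w = 7227 + 84 = 7311$)
$S = \frac{44018}{18921} \approx 2.3264$
$w - S = 7311 - \frac{44018}{18921} = \frac{138287413}{18921}$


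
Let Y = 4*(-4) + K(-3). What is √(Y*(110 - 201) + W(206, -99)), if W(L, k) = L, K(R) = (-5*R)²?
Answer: I*√18813 ≈ 137.16*I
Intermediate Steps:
K(R) = 25*R²
Y = 209 (Y = 4*(-4) + 25*(-3)² = -16 + 25*9 = -16 + 225 = 209)
√(Y*(110 - 201) + W(206, -99)) = √(209*(110 - 201) + 206) = √(209*(-91) + 206) = √(-19019 + 206) = √(-18813) = I*√18813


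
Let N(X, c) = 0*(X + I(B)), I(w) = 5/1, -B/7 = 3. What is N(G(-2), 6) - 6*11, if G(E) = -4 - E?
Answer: -66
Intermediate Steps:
B = -21 (B = -7*3 = -21)
I(w) = 5 (I(w) = 5*1 = 5)
N(X, c) = 0 (N(X, c) = 0*(X + 5) = 0*(5 + X) = 0)
N(G(-2), 6) - 6*11 = 0 - 6*11 = 0 - 66 = -66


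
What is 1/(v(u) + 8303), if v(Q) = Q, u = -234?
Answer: 1/8069 ≈ 0.00012393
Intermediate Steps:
1/(v(u) + 8303) = 1/(-234 + 8303) = 1/8069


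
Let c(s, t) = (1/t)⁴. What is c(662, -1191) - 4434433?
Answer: -8922470966453081312/2012088347361 ≈ -4.4344e+6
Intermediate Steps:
c(s, t) = t⁻⁴
c(662, -1191) - 4434433 = (-1191)⁻⁴ - 4434433 = 1/2012088347361 - 4434433 = -8922470966453081312/2012088347361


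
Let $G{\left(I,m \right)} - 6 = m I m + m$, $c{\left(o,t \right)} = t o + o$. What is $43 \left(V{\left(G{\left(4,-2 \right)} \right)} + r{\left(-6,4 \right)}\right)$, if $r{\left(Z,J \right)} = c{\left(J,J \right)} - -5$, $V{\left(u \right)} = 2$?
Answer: $1161$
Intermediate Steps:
$c{\left(o,t \right)} = o + o t$ ($c{\left(o,t \right)} = o t + o = o + o t$)
$G{\left(I,m \right)} = 6 + m + I m^{2}$ ($G{\left(I,m \right)} = 6 + \left(m I m + m\right) = 6 + \left(I m m + m\right) = 6 + \left(I m^{2} + m\right) = 6 + \left(m + I m^{2}\right) = 6 + m + I m^{2}$)
$r{\left(Z,J \right)} = 5 + J \left(1 + J\right)$ ($r{\left(Z,J \right)} = J \left(1 + J\right) - -5 = J \left(1 + J\right) + 5 = 5 + J \left(1 + J\right)$)
$43 \left(V{\left(G{\left(4,-2 \right)} \right)} + r{\left(-6,4 \right)}\right) = 43 \left(2 + \left(5 + 4 \left(1 + 4\right)\right)\right) = 43 \left(2 + \left(5 + 4 \cdot 5\right)\right) = 43 \left(2 + \left(5 + 20\right)\right) = 43 \left(2 + 25\right) = 43 \cdot 27 = 1161$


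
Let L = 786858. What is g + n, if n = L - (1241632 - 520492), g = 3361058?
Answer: 3426776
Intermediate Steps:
n = 65718 (n = 786858 - (1241632 - 520492) = 786858 - 1*721140 = 786858 - 721140 = 65718)
g + n = 3361058 + 65718 = 3426776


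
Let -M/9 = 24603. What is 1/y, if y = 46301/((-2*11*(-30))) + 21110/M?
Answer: 48713940/3412786309 ≈ 0.014274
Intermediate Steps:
M = -221427 (M = -9*24603 = -221427)
y = 3412786309/48713940 (y = 46301/((-2*11*(-30))) + 21110/(-221427) = 46301/((-22*(-30))) + 21110*(-1/221427) = 46301/660 - 21110/221427 = 3412786309/48713940 ≈ 70.058)
1/y = 1/(3412786309/48713940) = 48713940/3412786309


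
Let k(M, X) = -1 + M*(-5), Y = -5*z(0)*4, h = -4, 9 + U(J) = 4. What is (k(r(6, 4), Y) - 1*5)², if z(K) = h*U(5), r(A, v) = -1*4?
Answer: 196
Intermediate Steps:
U(J) = -5 (U(J) = -9 + 4 = -5)
r(A, v) = -4
z(K) = 20 (z(K) = -4*(-5) = 20)
Y = -400 (Y = -5*20*4 = -100*4 = -400)
k(M, X) = -1 - 5*M
(k(r(6, 4), Y) - 1*5)² = ((-1 - 5*(-4)) - 1*5)² = ((-1 + 20) - 5)² = (19 - 5)² = 14² = 196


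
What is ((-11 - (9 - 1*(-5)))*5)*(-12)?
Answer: 1500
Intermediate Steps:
((-11 - (9 - 1*(-5)))*5)*(-12) = ((-11 - (9 + 5))*5)*(-12) = ((-11 - 1*14)*5)*(-12) = ((-11 - 14)*5)*(-12) = -25*5*(-12) = -125*(-12) = 1500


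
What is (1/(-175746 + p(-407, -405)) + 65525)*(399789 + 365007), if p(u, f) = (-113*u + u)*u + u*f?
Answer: 40447061923409448/807113 ≈ 5.0113e+10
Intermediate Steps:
p(u, f) = -112*u² + f*u (p(u, f) = (-112*u)*u + f*u = -112*u² + f*u)
(1/(-175746 + p(-407, -405)) + 65525)*(399789 + 365007) = (1/(-175746 - 407*(-405 - 112*(-407))) + 65525)*(399789 + 365007) = (1/(-175746 - 407*(-405 + 45584)) + 65525)*764796 = (1/(-175746 - 407*45179) + 65525)*764796 = (1/(-175746 - 18387853) + 65525)*764796 = (1/(-18563599) + 65525)*764796 = (-1/18563599 + 65525)*764796 = (1216379824474/18563599)*764796 = 40447061923409448/807113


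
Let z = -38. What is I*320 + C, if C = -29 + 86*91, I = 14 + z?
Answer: 117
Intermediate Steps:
I = -24 (I = 14 - 38 = -24)
C = 7797 (C = -29 + 7826 = 7797)
I*320 + C = -24*320 + 7797 = -7680 + 7797 = 117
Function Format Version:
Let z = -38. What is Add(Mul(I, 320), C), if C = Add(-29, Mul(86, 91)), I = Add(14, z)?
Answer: 117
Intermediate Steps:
I = -24 (I = Add(14, -38) = -24)
C = 7797 (C = Add(-29, 7826) = 7797)
Add(Mul(I, 320), C) = Add(Mul(-24, 320), 7797) = Add(-7680, 7797) = 117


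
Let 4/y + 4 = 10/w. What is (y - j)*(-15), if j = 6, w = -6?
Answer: 1710/17 ≈ 100.59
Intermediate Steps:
y = -12/17 (y = 4/(-4 + 10/(-6)) = 4/(-4 + 10*(-⅙)) = 4/(-4 - 5/3) = 4/(-17/3) = 4*(-3/17) = -12/17 ≈ -0.70588)
(y - j)*(-15) = (-12/17 - 1*6)*(-15) = (-12/17 - 6)*(-15) = -114/17*(-15) = 1710/17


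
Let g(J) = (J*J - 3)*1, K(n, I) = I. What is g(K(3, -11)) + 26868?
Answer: 26986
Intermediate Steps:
g(J) = -3 + J**2 (g(J) = (J**2 - 3)*1 = (-3 + J**2)*1 = -3 + J**2)
g(K(3, -11)) + 26868 = (-3 + (-11)**2) + 26868 = (-3 + 121) + 26868 = 118 + 26868 = 26986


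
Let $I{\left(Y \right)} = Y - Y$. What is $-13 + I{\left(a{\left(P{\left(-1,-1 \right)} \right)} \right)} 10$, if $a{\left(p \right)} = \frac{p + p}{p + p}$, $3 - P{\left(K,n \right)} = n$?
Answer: $-13$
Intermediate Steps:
$P{\left(K,n \right)} = 3 - n$
$a{\left(p \right)} = 1$ ($a{\left(p \right)} = \frac{2 p}{2 p} = 2 p \frac{1}{2 p} = 1$)
$I{\left(Y \right)} = 0$
$-13 + I{\left(a{\left(P{\left(-1,-1 \right)} \right)} \right)} 10 = -13 + 0 \cdot 10 = -13 + 0 = -13$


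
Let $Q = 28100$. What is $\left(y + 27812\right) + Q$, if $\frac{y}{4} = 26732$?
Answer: $162840$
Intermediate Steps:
$y = 106928$ ($y = 4 \cdot 26732 = 106928$)
$\left(y + 27812\right) + Q = \left(106928 + 27812\right) + 28100 = 134740 + 28100 = 162840$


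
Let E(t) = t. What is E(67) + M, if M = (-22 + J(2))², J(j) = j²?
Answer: 391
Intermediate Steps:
M = 324 (M = (-22 + 2²)² = (-22 + 4)² = (-18)² = 324)
E(67) + M = 67 + 324 = 391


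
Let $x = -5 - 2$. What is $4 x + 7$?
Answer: $-21$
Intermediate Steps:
$x = -7$
$4 x + 7 = 4 \left(-7\right) + 7 = -28 + 7 = -21$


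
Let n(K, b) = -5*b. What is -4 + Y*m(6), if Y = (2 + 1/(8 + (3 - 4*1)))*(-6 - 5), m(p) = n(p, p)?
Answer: 4922/7 ≈ 703.14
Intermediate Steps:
m(p) = -5*p
Y = -165/7 (Y = (2 + 1/(8 + (3 - 4)))*(-11) = (2 + 1/(8 - 1))*(-11) = (2 + 1/7)*(-11) = (2 + ⅐)*(-11) = (15/7)*(-11) = -165/7 ≈ -23.571)
-4 + Y*m(6) = -4 - (-825)*6/7 = -4 - 165/7*(-30) = -4 + 4950/7 = 4922/7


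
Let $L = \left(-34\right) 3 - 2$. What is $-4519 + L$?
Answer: $-4623$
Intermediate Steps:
$L = -104$ ($L = -102 - 2 = -104$)
$-4519 + L = -4519 - 104 = -4623$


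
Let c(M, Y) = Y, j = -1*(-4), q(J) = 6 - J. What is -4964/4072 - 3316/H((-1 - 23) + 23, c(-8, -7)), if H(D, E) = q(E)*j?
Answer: -860055/13234 ≈ -64.988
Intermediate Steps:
j = 4
H(D, E) = 24 - 4*E (H(D, E) = (6 - E)*4 = 24 - 4*E)
-4964/4072 - 3316/H((-1 - 23) + 23, c(-8, -7)) = -4964/4072 - 3316/(24 - 4*(-7)) = -4964*1/4072 - 3316/(24 + 28) = -1241/1018 - 3316/52 = -1241/1018 - 3316*1/52 = -1241/1018 - 829/13 = -860055/13234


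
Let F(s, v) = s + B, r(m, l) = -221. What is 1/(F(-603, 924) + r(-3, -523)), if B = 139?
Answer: -1/685 ≈ -0.0014599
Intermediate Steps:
F(s, v) = 139 + s (F(s, v) = s + 139 = 139 + s)
1/(F(-603, 924) + r(-3, -523)) = 1/((139 - 603) - 221) = 1/(-464 - 221) = 1/(-685) = -1/685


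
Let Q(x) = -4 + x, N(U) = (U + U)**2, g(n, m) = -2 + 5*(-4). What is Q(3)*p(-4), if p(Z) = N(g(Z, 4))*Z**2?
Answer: -30976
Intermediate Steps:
g(n, m) = -22 (g(n, m) = -2 - 20 = -22)
N(U) = 4*U**2 (N(U) = (2*U)**2 = 4*U**2)
p(Z) = 1936*Z**2 (p(Z) = (4*(-22)**2)*Z**2 = (4*484)*Z**2 = 1936*Z**2)
Q(3)*p(-4) = (-4 + 3)*(1936*(-4)**2) = -1936*16 = -1*30976 = -30976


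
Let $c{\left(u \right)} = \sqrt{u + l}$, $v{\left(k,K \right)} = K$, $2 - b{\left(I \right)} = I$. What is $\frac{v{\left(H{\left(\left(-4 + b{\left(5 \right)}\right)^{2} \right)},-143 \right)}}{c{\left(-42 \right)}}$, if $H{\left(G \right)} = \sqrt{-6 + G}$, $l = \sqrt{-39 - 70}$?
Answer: $- \frac{143}{\sqrt{-42 + i \sqrt{109}}} \approx -2.6415 + 21.576 i$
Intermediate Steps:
$b{\left(I \right)} = 2 - I$
$l = i \sqrt{109}$ ($l = \sqrt{-109} = i \sqrt{109} \approx 10.44 i$)
$c{\left(u \right)} = \sqrt{u + i \sqrt{109}}$
$\frac{v{\left(H{\left(\left(-4 + b{\left(5 \right)}\right)^{2} \right)},-143 \right)}}{c{\left(-42 \right)}} = - \frac{143}{\sqrt{-42 + i \sqrt{109}}}$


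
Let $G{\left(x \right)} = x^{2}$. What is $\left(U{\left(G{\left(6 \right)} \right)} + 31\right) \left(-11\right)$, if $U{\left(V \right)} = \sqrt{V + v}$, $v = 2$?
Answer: $-341 - 11 \sqrt{38} \approx -408.81$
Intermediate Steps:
$U{\left(V \right)} = \sqrt{2 + V}$ ($U{\left(V \right)} = \sqrt{V + 2} = \sqrt{2 + V}$)
$\left(U{\left(G{\left(6 \right)} \right)} + 31\right) \left(-11\right) = \left(\sqrt{2 + 6^{2}} + 31\right) \left(-11\right) = \left(\sqrt{2 + 36} + 31\right) \left(-11\right) = \left(\sqrt{38} + 31\right) \left(-11\right) = \left(31 + \sqrt{38}\right) \left(-11\right) = -341 - 11 \sqrt{38}$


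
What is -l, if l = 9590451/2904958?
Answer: -9590451/2904958 ≈ -3.3014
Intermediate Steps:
l = 9590451/2904958 (l = 9590451*(1/2904958) = 9590451/2904958 ≈ 3.3014)
-l = -1*9590451/2904958 = -9590451/2904958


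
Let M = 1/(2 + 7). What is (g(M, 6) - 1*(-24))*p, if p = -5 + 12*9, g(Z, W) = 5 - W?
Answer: 2369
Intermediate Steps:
M = ⅑ (M = 1/9 = ⅑ ≈ 0.11111)
p = 103 (p = -5 + 108 = 103)
(g(M, 6) - 1*(-24))*p = ((5 - 1*6) - 1*(-24))*103 = ((5 - 6) + 24)*103 = (-1 + 24)*103 = 23*103 = 2369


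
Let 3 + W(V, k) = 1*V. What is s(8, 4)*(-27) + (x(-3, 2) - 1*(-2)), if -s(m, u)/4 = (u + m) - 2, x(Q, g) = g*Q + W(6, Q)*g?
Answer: 1082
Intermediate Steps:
W(V, k) = -3 + V (W(V, k) = -3 + 1*V = -3 + V)
x(Q, g) = 3*g + Q*g (x(Q, g) = g*Q + (-3 + 6)*g = Q*g + 3*g = 3*g + Q*g)
s(m, u) = 8 - 4*m - 4*u (s(m, u) = -4*((u + m) - 2) = -4*((m + u) - 2) = -4*(-2 + m + u) = 8 - 4*m - 4*u)
s(8, 4)*(-27) + (x(-3, 2) - 1*(-2)) = (8 - 4*8 - 4*4)*(-27) + (2*(3 - 3) - 1*(-2)) = (8 - 32 - 16)*(-27) + (2*0 + 2) = -40*(-27) + (0 + 2) = 1080 + 2 = 1082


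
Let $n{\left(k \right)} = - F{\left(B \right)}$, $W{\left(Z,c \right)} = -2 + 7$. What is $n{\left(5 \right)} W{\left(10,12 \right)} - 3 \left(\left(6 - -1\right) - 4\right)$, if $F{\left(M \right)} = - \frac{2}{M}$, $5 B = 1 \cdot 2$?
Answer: $16$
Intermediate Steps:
$W{\left(Z,c \right)} = 5$
$B = \frac{2}{5}$ ($B = \frac{1 \cdot 2}{5} = \frac{1}{5} \cdot 2 = \frac{2}{5} \approx 0.4$)
$n{\left(k \right)} = 5$ ($n{\left(k \right)} = - \frac{-2}{\frac{2}{5}} = - \frac{\left(-2\right) 5}{2} = \left(-1\right) \left(-5\right) = 5$)
$n{\left(5 \right)} W{\left(10,12 \right)} - 3 \left(\left(6 - -1\right) - 4\right) = 5 \cdot 5 - 3 \left(\left(6 - -1\right) - 4\right) = 25 - 3 \left(\left(6 + 1\right) - 4\right) = 25 - 3 \left(7 - 4\right) = 25 - 9 = 16$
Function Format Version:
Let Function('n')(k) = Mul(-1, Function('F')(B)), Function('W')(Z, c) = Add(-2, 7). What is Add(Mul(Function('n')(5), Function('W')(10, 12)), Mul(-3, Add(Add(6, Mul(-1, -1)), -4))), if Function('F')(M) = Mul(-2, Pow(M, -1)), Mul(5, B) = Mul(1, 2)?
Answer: 16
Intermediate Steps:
Function('W')(Z, c) = 5
B = Rational(2, 5) (B = Mul(Rational(1, 5), Mul(1, 2)) = Mul(Rational(1, 5), 2) = Rational(2, 5) ≈ 0.40000)
Function('n')(k) = 5 (Function('n')(k) = Mul(-1, Mul(-2, Pow(Rational(2, 5), -1))) = Mul(-1, Mul(-2, Rational(5, 2))) = Mul(-1, -5) = 5)
Add(Mul(Function('n')(5), Function('W')(10, 12)), Mul(-3, Add(Add(6, Mul(-1, -1)), -4))) = Add(Mul(5, 5), Mul(-3, Add(Add(6, Mul(-1, -1)), -4))) = Add(25, Mul(-3, Add(Add(6, 1), -4))) = Add(25, Mul(-3, Add(7, -4))) = Add(25, Mul(-3, 3)) = Add(25, -9) = 16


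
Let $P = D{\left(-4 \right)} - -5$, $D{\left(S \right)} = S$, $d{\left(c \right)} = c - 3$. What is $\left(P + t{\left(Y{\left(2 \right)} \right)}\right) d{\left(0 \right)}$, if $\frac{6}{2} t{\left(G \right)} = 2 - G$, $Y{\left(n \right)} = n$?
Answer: $-3$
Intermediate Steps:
$d{\left(c \right)} = -3 + c$ ($d{\left(c \right)} = c - 3 = -3 + c$)
$P = 1$ ($P = -4 - -5 = -4 + 5 = 1$)
$t{\left(G \right)} = \frac{2}{3} - \frac{G}{3}$ ($t{\left(G \right)} = \frac{2 - G}{3} = \frac{2}{3} - \frac{G}{3}$)
$\left(P + t{\left(Y{\left(2 \right)} \right)}\right) d{\left(0 \right)} = \left(1 + \left(\frac{2}{3} - \frac{2}{3}\right)\right) \left(-3 + 0\right) = \left(1 + \left(\frac{2}{3} - \frac{2}{3}\right)\right) \left(-3\right) = \left(1 + 0\right) \left(-3\right) = 1 \left(-3\right) = -3$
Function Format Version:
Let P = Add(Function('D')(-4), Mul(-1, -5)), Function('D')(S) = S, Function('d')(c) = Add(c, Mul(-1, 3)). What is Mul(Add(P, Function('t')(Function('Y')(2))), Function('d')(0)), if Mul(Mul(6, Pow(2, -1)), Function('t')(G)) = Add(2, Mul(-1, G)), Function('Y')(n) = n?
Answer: -3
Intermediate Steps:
Function('d')(c) = Add(-3, c) (Function('d')(c) = Add(c, -3) = Add(-3, c))
P = 1 (P = Add(-4, Mul(-1, -5)) = Add(-4, 5) = 1)
Function('t')(G) = Add(Rational(2, 3), Mul(Rational(-1, 3), G)) (Function('t')(G) = Mul(Rational(1, 3), Add(2, Mul(-1, G))) = Add(Rational(2, 3), Mul(Rational(-1, 3), G)))
Mul(Add(P, Function('t')(Function('Y')(2))), Function('d')(0)) = Mul(Add(1, Add(Rational(2, 3), Mul(Rational(-1, 3), 2))), Add(-3, 0)) = Mul(Add(1, Add(Rational(2, 3), Rational(-2, 3))), -3) = Mul(Add(1, 0), -3) = Mul(1, -3) = -3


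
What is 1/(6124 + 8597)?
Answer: 1/14721 ≈ 6.7930e-5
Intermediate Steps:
1/(6124 + 8597) = 1/14721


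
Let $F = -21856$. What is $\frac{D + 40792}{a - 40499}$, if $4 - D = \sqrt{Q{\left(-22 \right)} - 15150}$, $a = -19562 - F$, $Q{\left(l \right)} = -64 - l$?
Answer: $- \frac{40796}{38205} + \frac{2 i \sqrt{422}}{12735} \approx -1.0678 + 0.0032262 i$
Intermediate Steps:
$a = 2294$ ($a = -19562 - -21856 = -19562 + 21856 = 2294$)
$D = 4 - 6 i \sqrt{422}$ ($D = 4 - \sqrt{\left(-64 - -22\right) - 15150} = 4 - \sqrt{\left(-64 + 22\right) - 15150} = 4 - \sqrt{-42 - 15150} = 4 - \sqrt{-15192} = 4 - 6 i \sqrt{422} \approx 4.0 - 123.26 i$)
$\frac{D + 40792}{a - 40499} = \frac{\left(4 - 6 i \sqrt{422}\right) + 40792}{2294 - 40499} = \frac{40796 - 6 i \sqrt{422}}{-38205} = \left(40796 - 6 i \sqrt{422}\right) \left(- \frac{1}{38205}\right) = - \frac{40796}{38205} + \frac{2 i \sqrt{422}}{12735}$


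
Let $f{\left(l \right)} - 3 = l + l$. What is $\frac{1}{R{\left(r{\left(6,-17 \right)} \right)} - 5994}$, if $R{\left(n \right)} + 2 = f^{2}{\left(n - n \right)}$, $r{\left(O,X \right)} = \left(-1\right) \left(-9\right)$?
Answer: $- \frac{1}{5987} \approx -0.00016703$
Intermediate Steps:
$f{\left(l \right)} = 3 + 2 l$ ($f{\left(l \right)} = 3 + \left(l + l\right) = 3 + 2 l$)
$r{\left(O,X \right)} = 9$
$R{\left(n \right)} = 7$ ($R{\left(n \right)} = -2 + \left(3 + 2 \left(n - n\right)\right)^{2} = -2 + \left(3 + 2 \cdot 0\right)^{2} = -2 + \left(3 + 0\right)^{2} = -2 + 3^{2} = -2 + 9 = 7$)
$\frac{1}{R{\left(r{\left(6,-17 \right)} \right)} - 5994} = \frac{1}{7 - 5994} = \frac{1}{-5987} = - \frac{1}{5987}$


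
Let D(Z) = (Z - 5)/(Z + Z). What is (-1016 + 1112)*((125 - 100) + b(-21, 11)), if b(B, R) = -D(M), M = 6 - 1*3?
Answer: 2432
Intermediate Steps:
M = 3 (M = 6 - 3 = 3)
D(Z) = (-5 + Z)/(2*Z) (D(Z) = (-5 + Z)/((2*Z)) = (-5 + Z)*(1/(2*Z)) = (-5 + Z)/(2*Z))
b(B, R) = 1/3 (b(B, R) = -(-5 + 3)/(2*3) = -(-2)/(2*3) = -1*(-1/3) = 1/3)
(-1016 + 1112)*((125 - 100) + b(-21, 11)) = (-1016 + 1112)*((125 - 100) + 1/3) = 96*(25 + 1/3) = 96*(76/3) = 2432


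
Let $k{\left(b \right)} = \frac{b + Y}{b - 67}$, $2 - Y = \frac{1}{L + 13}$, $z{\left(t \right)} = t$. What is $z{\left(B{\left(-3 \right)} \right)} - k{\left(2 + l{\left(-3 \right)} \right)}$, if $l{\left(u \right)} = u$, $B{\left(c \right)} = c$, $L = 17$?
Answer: $- \frac{6091}{2040} \approx -2.9858$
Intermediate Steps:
$Y = \frac{59}{30}$ ($Y = 2 - \frac{1}{17 + 13} = 2 - \frac{1}{30} = \frac{59}{30} \approx 1.9667$)
$k{\left(b \right)} = \frac{\frac{59}{30} + b}{-67 + b}$ ($k{\left(b \right)} = \frac{b + \frac{59}{30}}{b - 67} = \frac{\frac{59}{30} + b}{-67 + b}$)
$z{\left(B{\left(-3 \right)} \right)} - k{\left(2 + l{\left(-3 \right)} \right)} = -3 - \frac{\frac{59}{30} + \left(2 - 3\right)}{-67 + \left(2 - 3\right)} = -3 - \frac{\frac{59}{30} - 1}{-67 - 1} = -3 - \frac{1}{-68} \cdot \frac{29}{30} = -3 - \left(- \frac{1}{68}\right) \frac{29}{30} = -3 - - \frac{29}{2040} = -3 + \frac{29}{2040} = - \frac{6091}{2040}$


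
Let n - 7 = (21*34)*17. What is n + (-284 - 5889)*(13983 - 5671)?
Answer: -51297831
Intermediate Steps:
n = 12145 (n = 7 + (21*34)*17 = 7 + 714*17 = 7 + 12138 = 12145)
n + (-284 - 5889)*(13983 - 5671) = 12145 + (-284 - 5889)*(13983 - 5671) = 12145 - 6173*8312 = 12145 - 51309976 = -51297831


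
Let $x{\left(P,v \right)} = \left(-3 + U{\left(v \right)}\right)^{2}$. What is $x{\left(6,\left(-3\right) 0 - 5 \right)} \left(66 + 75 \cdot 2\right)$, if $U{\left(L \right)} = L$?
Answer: $13824$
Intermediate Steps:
$x{\left(P,v \right)} = \left(-3 + v\right)^{2}$
$x{\left(6,\left(-3\right) 0 - 5 \right)} \left(66 + 75 \cdot 2\right) = \left(-3 - 5\right)^{2} \left(66 + 75 \cdot 2\right) = \left(-3 + \left(0 - 5\right)\right)^{2} \left(66 + 150\right) = \left(-3 - 5\right)^{2} \cdot 216 = \left(-8\right)^{2} \cdot 216 = 64 \cdot 216 = 13824$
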